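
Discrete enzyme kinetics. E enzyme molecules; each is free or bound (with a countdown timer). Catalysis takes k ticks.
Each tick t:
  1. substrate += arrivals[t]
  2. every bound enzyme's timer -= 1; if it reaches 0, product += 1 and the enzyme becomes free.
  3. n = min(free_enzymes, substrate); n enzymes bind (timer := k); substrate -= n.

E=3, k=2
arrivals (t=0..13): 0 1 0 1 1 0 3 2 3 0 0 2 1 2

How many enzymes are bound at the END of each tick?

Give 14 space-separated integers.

Answer: 0 1 1 1 2 1 3 3 3 3 2 3 3 3

Derivation:
t=0: arr=0 -> substrate=0 bound=0 product=0
t=1: arr=1 -> substrate=0 bound=1 product=0
t=2: arr=0 -> substrate=0 bound=1 product=0
t=3: arr=1 -> substrate=0 bound=1 product=1
t=4: arr=1 -> substrate=0 bound=2 product=1
t=5: arr=0 -> substrate=0 bound=1 product=2
t=6: arr=3 -> substrate=0 bound=3 product=3
t=7: arr=2 -> substrate=2 bound=3 product=3
t=8: arr=3 -> substrate=2 bound=3 product=6
t=9: arr=0 -> substrate=2 bound=3 product=6
t=10: arr=0 -> substrate=0 bound=2 product=9
t=11: arr=2 -> substrate=1 bound=3 product=9
t=12: arr=1 -> substrate=0 bound=3 product=11
t=13: arr=2 -> substrate=1 bound=3 product=12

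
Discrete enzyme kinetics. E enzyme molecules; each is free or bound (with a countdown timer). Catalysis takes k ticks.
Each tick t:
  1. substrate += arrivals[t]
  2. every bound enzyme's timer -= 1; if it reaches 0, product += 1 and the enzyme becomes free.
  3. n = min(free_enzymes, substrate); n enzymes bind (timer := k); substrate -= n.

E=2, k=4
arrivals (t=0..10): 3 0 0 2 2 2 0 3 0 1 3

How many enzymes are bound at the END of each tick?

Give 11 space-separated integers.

Answer: 2 2 2 2 2 2 2 2 2 2 2

Derivation:
t=0: arr=3 -> substrate=1 bound=2 product=0
t=1: arr=0 -> substrate=1 bound=2 product=0
t=2: arr=0 -> substrate=1 bound=2 product=0
t=3: arr=2 -> substrate=3 bound=2 product=0
t=4: arr=2 -> substrate=3 bound=2 product=2
t=5: arr=2 -> substrate=5 bound=2 product=2
t=6: arr=0 -> substrate=5 bound=2 product=2
t=7: arr=3 -> substrate=8 bound=2 product=2
t=8: arr=0 -> substrate=6 bound=2 product=4
t=9: arr=1 -> substrate=7 bound=2 product=4
t=10: arr=3 -> substrate=10 bound=2 product=4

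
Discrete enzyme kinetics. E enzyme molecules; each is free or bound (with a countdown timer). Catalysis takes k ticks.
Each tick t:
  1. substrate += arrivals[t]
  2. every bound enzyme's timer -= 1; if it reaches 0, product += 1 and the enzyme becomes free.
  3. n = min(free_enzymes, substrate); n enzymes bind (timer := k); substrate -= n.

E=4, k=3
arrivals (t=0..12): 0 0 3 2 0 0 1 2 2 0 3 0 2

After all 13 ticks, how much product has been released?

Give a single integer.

t=0: arr=0 -> substrate=0 bound=0 product=0
t=1: arr=0 -> substrate=0 bound=0 product=0
t=2: arr=3 -> substrate=0 bound=3 product=0
t=3: arr=2 -> substrate=1 bound=4 product=0
t=4: arr=0 -> substrate=1 bound=4 product=0
t=5: arr=0 -> substrate=0 bound=2 product=3
t=6: arr=1 -> substrate=0 bound=2 product=4
t=7: arr=2 -> substrate=0 bound=4 product=4
t=8: arr=2 -> substrate=1 bound=4 product=5
t=9: arr=0 -> substrate=0 bound=4 product=6
t=10: arr=3 -> substrate=1 bound=4 product=8
t=11: arr=0 -> substrate=0 bound=4 product=9
t=12: arr=2 -> substrate=1 bound=4 product=10

Answer: 10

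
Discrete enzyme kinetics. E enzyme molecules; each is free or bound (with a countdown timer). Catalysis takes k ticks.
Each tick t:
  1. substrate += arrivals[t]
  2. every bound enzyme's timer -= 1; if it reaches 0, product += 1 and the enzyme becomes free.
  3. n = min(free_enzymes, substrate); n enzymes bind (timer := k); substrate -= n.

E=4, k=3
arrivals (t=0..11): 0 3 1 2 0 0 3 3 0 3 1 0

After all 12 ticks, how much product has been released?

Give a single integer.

Answer: 10

Derivation:
t=0: arr=0 -> substrate=0 bound=0 product=0
t=1: arr=3 -> substrate=0 bound=3 product=0
t=2: arr=1 -> substrate=0 bound=4 product=0
t=3: arr=2 -> substrate=2 bound=4 product=0
t=4: arr=0 -> substrate=0 bound=3 product=3
t=5: arr=0 -> substrate=0 bound=2 product=4
t=6: arr=3 -> substrate=1 bound=4 product=4
t=7: arr=3 -> substrate=2 bound=4 product=6
t=8: arr=0 -> substrate=2 bound=4 product=6
t=9: arr=3 -> substrate=3 bound=4 product=8
t=10: arr=1 -> substrate=2 bound=4 product=10
t=11: arr=0 -> substrate=2 bound=4 product=10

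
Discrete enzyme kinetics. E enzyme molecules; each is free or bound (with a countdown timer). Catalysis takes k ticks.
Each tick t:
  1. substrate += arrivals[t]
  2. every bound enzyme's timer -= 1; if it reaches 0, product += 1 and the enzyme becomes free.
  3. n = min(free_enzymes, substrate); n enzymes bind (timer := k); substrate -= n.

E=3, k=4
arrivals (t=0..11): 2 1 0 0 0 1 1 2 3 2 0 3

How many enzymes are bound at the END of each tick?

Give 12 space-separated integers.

Answer: 2 3 3 3 1 1 2 3 3 3 3 3

Derivation:
t=0: arr=2 -> substrate=0 bound=2 product=0
t=1: arr=1 -> substrate=0 bound=3 product=0
t=2: arr=0 -> substrate=0 bound=3 product=0
t=3: arr=0 -> substrate=0 bound=3 product=0
t=4: arr=0 -> substrate=0 bound=1 product=2
t=5: arr=1 -> substrate=0 bound=1 product=3
t=6: arr=1 -> substrate=0 bound=2 product=3
t=7: arr=2 -> substrate=1 bound=3 product=3
t=8: arr=3 -> substrate=4 bound=3 product=3
t=9: arr=2 -> substrate=5 bound=3 product=4
t=10: arr=0 -> substrate=4 bound=3 product=5
t=11: arr=3 -> substrate=6 bound=3 product=6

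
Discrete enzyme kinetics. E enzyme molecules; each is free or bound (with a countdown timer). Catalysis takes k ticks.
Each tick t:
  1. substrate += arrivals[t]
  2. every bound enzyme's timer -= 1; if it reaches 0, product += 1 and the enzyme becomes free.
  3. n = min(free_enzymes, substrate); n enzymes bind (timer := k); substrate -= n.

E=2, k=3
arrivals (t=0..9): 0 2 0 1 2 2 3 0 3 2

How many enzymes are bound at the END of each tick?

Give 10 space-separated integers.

Answer: 0 2 2 2 2 2 2 2 2 2

Derivation:
t=0: arr=0 -> substrate=0 bound=0 product=0
t=1: arr=2 -> substrate=0 bound=2 product=0
t=2: arr=0 -> substrate=0 bound=2 product=0
t=3: arr=1 -> substrate=1 bound=2 product=0
t=4: arr=2 -> substrate=1 bound=2 product=2
t=5: arr=2 -> substrate=3 bound=2 product=2
t=6: arr=3 -> substrate=6 bound=2 product=2
t=7: arr=0 -> substrate=4 bound=2 product=4
t=8: arr=3 -> substrate=7 bound=2 product=4
t=9: arr=2 -> substrate=9 bound=2 product=4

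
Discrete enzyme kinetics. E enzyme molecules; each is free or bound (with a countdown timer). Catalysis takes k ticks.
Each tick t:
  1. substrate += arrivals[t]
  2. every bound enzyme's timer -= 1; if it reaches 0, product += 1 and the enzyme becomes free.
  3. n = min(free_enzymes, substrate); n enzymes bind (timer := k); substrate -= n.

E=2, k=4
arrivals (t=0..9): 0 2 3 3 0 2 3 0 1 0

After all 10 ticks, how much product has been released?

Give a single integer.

t=0: arr=0 -> substrate=0 bound=0 product=0
t=1: arr=2 -> substrate=0 bound=2 product=0
t=2: arr=3 -> substrate=3 bound=2 product=0
t=3: arr=3 -> substrate=6 bound=2 product=0
t=4: arr=0 -> substrate=6 bound=2 product=0
t=5: arr=2 -> substrate=6 bound=2 product=2
t=6: arr=3 -> substrate=9 bound=2 product=2
t=7: arr=0 -> substrate=9 bound=2 product=2
t=8: arr=1 -> substrate=10 bound=2 product=2
t=9: arr=0 -> substrate=8 bound=2 product=4

Answer: 4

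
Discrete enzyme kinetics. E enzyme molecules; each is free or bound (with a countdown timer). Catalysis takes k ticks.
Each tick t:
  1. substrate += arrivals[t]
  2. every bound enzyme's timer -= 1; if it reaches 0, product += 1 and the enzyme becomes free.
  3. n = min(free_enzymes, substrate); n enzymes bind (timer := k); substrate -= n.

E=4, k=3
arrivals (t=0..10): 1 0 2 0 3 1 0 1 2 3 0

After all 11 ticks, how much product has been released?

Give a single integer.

Answer: 8

Derivation:
t=0: arr=1 -> substrate=0 bound=1 product=0
t=1: arr=0 -> substrate=0 bound=1 product=0
t=2: arr=2 -> substrate=0 bound=3 product=0
t=3: arr=0 -> substrate=0 bound=2 product=1
t=4: arr=3 -> substrate=1 bound=4 product=1
t=5: arr=1 -> substrate=0 bound=4 product=3
t=6: arr=0 -> substrate=0 bound=4 product=3
t=7: arr=1 -> substrate=0 bound=3 product=5
t=8: arr=2 -> substrate=0 bound=3 product=7
t=9: arr=3 -> substrate=2 bound=4 product=7
t=10: arr=0 -> substrate=1 bound=4 product=8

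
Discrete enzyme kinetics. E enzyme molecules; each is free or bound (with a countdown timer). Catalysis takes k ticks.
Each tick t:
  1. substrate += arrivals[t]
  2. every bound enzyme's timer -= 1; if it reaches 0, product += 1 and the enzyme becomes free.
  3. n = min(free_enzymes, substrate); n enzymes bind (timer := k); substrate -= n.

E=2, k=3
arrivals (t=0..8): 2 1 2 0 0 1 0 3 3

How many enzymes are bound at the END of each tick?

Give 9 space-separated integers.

Answer: 2 2 2 2 2 2 2 2 2

Derivation:
t=0: arr=2 -> substrate=0 bound=2 product=0
t=1: arr=1 -> substrate=1 bound=2 product=0
t=2: arr=2 -> substrate=3 bound=2 product=0
t=3: arr=0 -> substrate=1 bound=2 product=2
t=4: arr=0 -> substrate=1 bound=2 product=2
t=5: arr=1 -> substrate=2 bound=2 product=2
t=6: arr=0 -> substrate=0 bound=2 product=4
t=7: arr=3 -> substrate=3 bound=2 product=4
t=8: arr=3 -> substrate=6 bound=2 product=4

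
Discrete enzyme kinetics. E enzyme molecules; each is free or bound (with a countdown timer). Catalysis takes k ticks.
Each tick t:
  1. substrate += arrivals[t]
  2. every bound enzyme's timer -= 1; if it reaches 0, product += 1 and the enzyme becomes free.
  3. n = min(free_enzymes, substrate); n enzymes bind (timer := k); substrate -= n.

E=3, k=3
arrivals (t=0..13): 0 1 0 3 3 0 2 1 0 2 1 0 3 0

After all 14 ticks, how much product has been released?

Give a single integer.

Answer: 10

Derivation:
t=0: arr=0 -> substrate=0 bound=0 product=0
t=1: arr=1 -> substrate=0 bound=1 product=0
t=2: arr=0 -> substrate=0 bound=1 product=0
t=3: arr=3 -> substrate=1 bound=3 product=0
t=4: arr=3 -> substrate=3 bound=3 product=1
t=5: arr=0 -> substrate=3 bound=3 product=1
t=6: arr=2 -> substrate=3 bound=3 product=3
t=7: arr=1 -> substrate=3 bound=3 product=4
t=8: arr=0 -> substrate=3 bound=3 product=4
t=9: arr=2 -> substrate=3 bound=3 product=6
t=10: arr=1 -> substrate=3 bound=3 product=7
t=11: arr=0 -> substrate=3 bound=3 product=7
t=12: arr=3 -> substrate=4 bound=3 product=9
t=13: arr=0 -> substrate=3 bound=3 product=10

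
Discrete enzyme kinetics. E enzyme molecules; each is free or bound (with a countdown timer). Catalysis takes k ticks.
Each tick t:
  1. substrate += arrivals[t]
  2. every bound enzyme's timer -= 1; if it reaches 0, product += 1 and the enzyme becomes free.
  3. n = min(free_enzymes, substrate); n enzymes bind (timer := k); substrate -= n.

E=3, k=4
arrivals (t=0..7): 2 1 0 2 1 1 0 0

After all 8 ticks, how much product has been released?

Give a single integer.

t=0: arr=2 -> substrate=0 bound=2 product=0
t=1: arr=1 -> substrate=0 bound=3 product=0
t=2: arr=0 -> substrate=0 bound=3 product=0
t=3: arr=2 -> substrate=2 bound=3 product=0
t=4: arr=1 -> substrate=1 bound=3 product=2
t=5: arr=1 -> substrate=1 bound=3 product=3
t=6: arr=0 -> substrate=1 bound=3 product=3
t=7: arr=0 -> substrate=1 bound=3 product=3

Answer: 3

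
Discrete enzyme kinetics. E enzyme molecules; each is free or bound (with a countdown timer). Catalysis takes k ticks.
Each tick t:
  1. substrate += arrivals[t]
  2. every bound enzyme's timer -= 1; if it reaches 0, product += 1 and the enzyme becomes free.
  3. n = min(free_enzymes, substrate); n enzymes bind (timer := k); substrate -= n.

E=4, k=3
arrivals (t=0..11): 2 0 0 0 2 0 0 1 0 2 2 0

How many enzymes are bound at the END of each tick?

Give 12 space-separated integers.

Answer: 2 2 2 0 2 2 2 1 1 3 4 4

Derivation:
t=0: arr=2 -> substrate=0 bound=2 product=0
t=1: arr=0 -> substrate=0 bound=2 product=0
t=2: arr=0 -> substrate=0 bound=2 product=0
t=3: arr=0 -> substrate=0 bound=0 product=2
t=4: arr=2 -> substrate=0 bound=2 product=2
t=5: arr=0 -> substrate=0 bound=2 product=2
t=6: arr=0 -> substrate=0 bound=2 product=2
t=7: arr=1 -> substrate=0 bound=1 product=4
t=8: arr=0 -> substrate=0 bound=1 product=4
t=9: arr=2 -> substrate=0 bound=3 product=4
t=10: arr=2 -> substrate=0 bound=4 product=5
t=11: arr=0 -> substrate=0 bound=4 product=5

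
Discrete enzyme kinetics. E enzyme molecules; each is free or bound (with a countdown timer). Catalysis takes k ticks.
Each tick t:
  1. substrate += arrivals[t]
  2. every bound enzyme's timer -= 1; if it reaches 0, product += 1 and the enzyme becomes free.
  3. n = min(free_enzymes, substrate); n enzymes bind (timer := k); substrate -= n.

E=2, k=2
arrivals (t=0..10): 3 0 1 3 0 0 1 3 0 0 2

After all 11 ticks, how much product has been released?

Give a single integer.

Answer: 10

Derivation:
t=0: arr=3 -> substrate=1 bound=2 product=0
t=1: arr=0 -> substrate=1 bound=2 product=0
t=2: arr=1 -> substrate=0 bound=2 product=2
t=3: arr=3 -> substrate=3 bound=2 product=2
t=4: arr=0 -> substrate=1 bound=2 product=4
t=5: arr=0 -> substrate=1 bound=2 product=4
t=6: arr=1 -> substrate=0 bound=2 product=6
t=7: arr=3 -> substrate=3 bound=2 product=6
t=8: arr=0 -> substrate=1 bound=2 product=8
t=9: arr=0 -> substrate=1 bound=2 product=8
t=10: arr=2 -> substrate=1 bound=2 product=10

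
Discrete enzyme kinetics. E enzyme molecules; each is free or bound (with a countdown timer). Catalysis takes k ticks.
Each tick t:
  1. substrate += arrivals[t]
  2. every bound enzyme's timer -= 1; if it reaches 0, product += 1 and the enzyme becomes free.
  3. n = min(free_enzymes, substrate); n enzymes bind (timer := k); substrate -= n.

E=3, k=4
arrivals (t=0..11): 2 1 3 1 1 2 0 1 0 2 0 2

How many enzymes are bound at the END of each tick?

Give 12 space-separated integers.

t=0: arr=2 -> substrate=0 bound=2 product=0
t=1: arr=1 -> substrate=0 bound=3 product=0
t=2: arr=3 -> substrate=3 bound=3 product=0
t=3: arr=1 -> substrate=4 bound=3 product=0
t=4: arr=1 -> substrate=3 bound=3 product=2
t=5: arr=2 -> substrate=4 bound=3 product=3
t=6: arr=0 -> substrate=4 bound=3 product=3
t=7: arr=1 -> substrate=5 bound=3 product=3
t=8: arr=0 -> substrate=3 bound=3 product=5
t=9: arr=2 -> substrate=4 bound=3 product=6
t=10: arr=0 -> substrate=4 bound=3 product=6
t=11: arr=2 -> substrate=6 bound=3 product=6

Answer: 2 3 3 3 3 3 3 3 3 3 3 3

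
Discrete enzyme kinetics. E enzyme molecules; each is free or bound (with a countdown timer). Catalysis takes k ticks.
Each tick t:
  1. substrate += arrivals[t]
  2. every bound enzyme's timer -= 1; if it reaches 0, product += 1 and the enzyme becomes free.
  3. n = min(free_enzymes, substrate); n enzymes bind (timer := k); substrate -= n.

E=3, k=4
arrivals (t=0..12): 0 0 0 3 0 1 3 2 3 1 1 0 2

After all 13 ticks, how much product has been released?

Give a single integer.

Answer: 6

Derivation:
t=0: arr=0 -> substrate=0 bound=0 product=0
t=1: arr=0 -> substrate=0 bound=0 product=0
t=2: arr=0 -> substrate=0 bound=0 product=0
t=3: arr=3 -> substrate=0 bound=3 product=0
t=4: arr=0 -> substrate=0 bound=3 product=0
t=5: arr=1 -> substrate=1 bound=3 product=0
t=6: arr=3 -> substrate=4 bound=3 product=0
t=7: arr=2 -> substrate=3 bound=3 product=3
t=8: arr=3 -> substrate=6 bound=3 product=3
t=9: arr=1 -> substrate=7 bound=3 product=3
t=10: arr=1 -> substrate=8 bound=3 product=3
t=11: arr=0 -> substrate=5 bound=3 product=6
t=12: arr=2 -> substrate=7 bound=3 product=6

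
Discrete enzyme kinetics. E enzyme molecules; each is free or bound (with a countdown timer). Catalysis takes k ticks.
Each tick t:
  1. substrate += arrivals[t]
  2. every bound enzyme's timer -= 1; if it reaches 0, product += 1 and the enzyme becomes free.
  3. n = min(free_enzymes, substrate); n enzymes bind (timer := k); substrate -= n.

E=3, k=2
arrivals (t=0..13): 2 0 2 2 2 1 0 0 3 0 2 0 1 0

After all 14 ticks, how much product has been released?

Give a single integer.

Answer: 14

Derivation:
t=0: arr=2 -> substrate=0 bound=2 product=0
t=1: arr=0 -> substrate=0 bound=2 product=0
t=2: arr=2 -> substrate=0 bound=2 product=2
t=3: arr=2 -> substrate=1 bound=3 product=2
t=4: arr=2 -> substrate=1 bound=3 product=4
t=5: arr=1 -> substrate=1 bound=3 product=5
t=6: arr=0 -> substrate=0 bound=2 product=7
t=7: arr=0 -> substrate=0 bound=1 product=8
t=8: arr=3 -> substrate=0 bound=3 product=9
t=9: arr=0 -> substrate=0 bound=3 product=9
t=10: arr=2 -> substrate=0 bound=2 product=12
t=11: arr=0 -> substrate=0 bound=2 product=12
t=12: arr=1 -> substrate=0 bound=1 product=14
t=13: arr=0 -> substrate=0 bound=1 product=14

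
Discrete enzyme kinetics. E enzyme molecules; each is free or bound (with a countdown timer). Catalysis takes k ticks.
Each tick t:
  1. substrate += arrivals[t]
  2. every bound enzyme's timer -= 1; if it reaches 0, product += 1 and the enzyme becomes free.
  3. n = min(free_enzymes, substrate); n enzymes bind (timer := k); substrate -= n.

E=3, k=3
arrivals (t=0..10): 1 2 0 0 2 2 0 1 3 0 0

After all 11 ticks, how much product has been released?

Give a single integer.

t=0: arr=1 -> substrate=0 bound=1 product=0
t=1: arr=2 -> substrate=0 bound=3 product=0
t=2: arr=0 -> substrate=0 bound=3 product=0
t=3: arr=0 -> substrate=0 bound=2 product=1
t=4: arr=2 -> substrate=0 bound=2 product=3
t=5: arr=2 -> substrate=1 bound=3 product=3
t=6: arr=0 -> substrate=1 bound=3 product=3
t=7: arr=1 -> substrate=0 bound=3 product=5
t=8: arr=3 -> substrate=2 bound=3 product=6
t=9: arr=0 -> substrate=2 bound=3 product=6
t=10: arr=0 -> substrate=0 bound=3 product=8

Answer: 8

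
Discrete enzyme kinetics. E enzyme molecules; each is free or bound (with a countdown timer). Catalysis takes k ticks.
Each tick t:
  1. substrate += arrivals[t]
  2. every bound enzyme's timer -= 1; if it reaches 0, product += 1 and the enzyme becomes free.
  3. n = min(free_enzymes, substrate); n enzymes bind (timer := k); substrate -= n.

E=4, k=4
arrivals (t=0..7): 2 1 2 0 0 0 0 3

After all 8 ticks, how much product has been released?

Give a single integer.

t=0: arr=2 -> substrate=0 bound=2 product=0
t=1: arr=1 -> substrate=0 bound=3 product=0
t=2: arr=2 -> substrate=1 bound=4 product=0
t=3: arr=0 -> substrate=1 bound=4 product=0
t=4: arr=0 -> substrate=0 bound=3 product=2
t=5: arr=0 -> substrate=0 bound=2 product=3
t=6: arr=0 -> substrate=0 bound=1 product=4
t=7: arr=3 -> substrate=0 bound=4 product=4

Answer: 4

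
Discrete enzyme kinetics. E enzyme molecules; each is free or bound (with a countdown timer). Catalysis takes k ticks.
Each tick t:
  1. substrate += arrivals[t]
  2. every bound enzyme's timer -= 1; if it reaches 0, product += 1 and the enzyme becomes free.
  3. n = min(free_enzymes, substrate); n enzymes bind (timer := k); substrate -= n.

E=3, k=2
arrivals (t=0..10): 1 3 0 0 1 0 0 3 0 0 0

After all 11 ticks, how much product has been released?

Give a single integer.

Answer: 8

Derivation:
t=0: arr=1 -> substrate=0 bound=1 product=0
t=1: arr=3 -> substrate=1 bound=3 product=0
t=2: arr=0 -> substrate=0 bound=3 product=1
t=3: arr=0 -> substrate=0 bound=1 product=3
t=4: arr=1 -> substrate=0 bound=1 product=4
t=5: arr=0 -> substrate=0 bound=1 product=4
t=6: arr=0 -> substrate=0 bound=0 product=5
t=7: arr=3 -> substrate=0 bound=3 product=5
t=8: arr=0 -> substrate=0 bound=3 product=5
t=9: arr=0 -> substrate=0 bound=0 product=8
t=10: arr=0 -> substrate=0 bound=0 product=8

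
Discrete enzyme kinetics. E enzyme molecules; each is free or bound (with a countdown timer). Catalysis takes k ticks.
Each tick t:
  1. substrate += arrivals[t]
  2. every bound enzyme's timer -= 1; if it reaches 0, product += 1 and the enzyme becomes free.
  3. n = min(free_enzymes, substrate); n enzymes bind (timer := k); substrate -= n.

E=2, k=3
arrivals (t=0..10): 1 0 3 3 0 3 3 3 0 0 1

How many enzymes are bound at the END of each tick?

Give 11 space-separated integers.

t=0: arr=1 -> substrate=0 bound=1 product=0
t=1: arr=0 -> substrate=0 bound=1 product=0
t=2: arr=3 -> substrate=2 bound=2 product=0
t=3: arr=3 -> substrate=4 bound=2 product=1
t=4: arr=0 -> substrate=4 bound=2 product=1
t=5: arr=3 -> substrate=6 bound=2 product=2
t=6: arr=3 -> substrate=8 bound=2 product=3
t=7: arr=3 -> substrate=11 bound=2 product=3
t=8: arr=0 -> substrate=10 bound=2 product=4
t=9: arr=0 -> substrate=9 bound=2 product=5
t=10: arr=1 -> substrate=10 bound=2 product=5

Answer: 1 1 2 2 2 2 2 2 2 2 2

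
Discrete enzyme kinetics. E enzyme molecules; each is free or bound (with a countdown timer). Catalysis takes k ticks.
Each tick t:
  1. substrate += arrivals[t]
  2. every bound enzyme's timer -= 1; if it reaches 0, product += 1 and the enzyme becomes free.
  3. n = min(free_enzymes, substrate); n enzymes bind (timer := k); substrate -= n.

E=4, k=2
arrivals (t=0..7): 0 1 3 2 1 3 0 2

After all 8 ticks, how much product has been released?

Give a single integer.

Answer: 9

Derivation:
t=0: arr=0 -> substrate=0 bound=0 product=0
t=1: arr=1 -> substrate=0 bound=1 product=0
t=2: arr=3 -> substrate=0 bound=4 product=0
t=3: arr=2 -> substrate=1 bound=4 product=1
t=4: arr=1 -> substrate=0 bound=3 product=4
t=5: arr=3 -> substrate=1 bound=4 product=5
t=6: arr=0 -> substrate=0 bound=3 product=7
t=7: arr=2 -> substrate=0 bound=3 product=9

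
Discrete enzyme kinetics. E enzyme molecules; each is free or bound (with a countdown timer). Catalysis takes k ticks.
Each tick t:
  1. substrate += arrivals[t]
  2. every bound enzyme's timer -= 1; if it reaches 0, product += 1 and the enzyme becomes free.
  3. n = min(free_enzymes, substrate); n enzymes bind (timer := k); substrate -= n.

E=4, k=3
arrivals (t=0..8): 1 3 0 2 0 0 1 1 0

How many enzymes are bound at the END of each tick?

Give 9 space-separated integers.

t=0: arr=1 -> substrate=0 bound=1 product=0
t=1: arr=3 -> substrate=0 bound=4 product=0
t=2: arr=0 -> substrate=0 bound=4 product=0
t=3: arr=2 -> substrate=1 bound=4 product=1
t=4: arr=0 -> substrate=0 bound=2 product=4
t=5: arr=0 -> substrate=0 bound=2 product=4
t=6: arr=1 -> substrate=0 bound=2 product=5
t=7: arr=1 -> substrate=0 bound=2 product=6
t=8: arr=0 -> substrate=0 bound=2 product=6

Answer: 1 4 4 4 2 2 2 2 2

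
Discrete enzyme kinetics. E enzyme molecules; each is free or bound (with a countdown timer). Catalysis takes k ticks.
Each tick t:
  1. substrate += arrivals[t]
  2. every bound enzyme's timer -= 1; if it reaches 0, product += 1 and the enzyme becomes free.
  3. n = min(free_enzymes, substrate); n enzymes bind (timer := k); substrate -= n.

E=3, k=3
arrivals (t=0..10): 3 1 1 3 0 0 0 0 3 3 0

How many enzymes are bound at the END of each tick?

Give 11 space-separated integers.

t=0: arr=3 -> substrate=0 bound=3 product=0
t=1: arr=1 -> substrate=1 bound=3 product=0
t=2: arr=1 -> substrate=2 bound=3 product=0
t=3: arr=3 -> substrate=2 bound=3 product=3
t=4: arr=0 -> substrate=2 bound=3 product=3
t=5: arr=0 -> substrate=2 bound=3 product=3
t=6: arr=0 -> substrate=0 bound=2 product=6
t=7: arr=0 -> substrate=0 bound=2 product=6
t=8: arr=3 -> substrate=2 bound=3 product=6
t=9: arr=3 -> substrate=3 bound=3 product=8
t=10: arr=0 -> substrate=3 bound=3 product=8

Answer: 3 3 3 3 3 3 2 2 3 3 3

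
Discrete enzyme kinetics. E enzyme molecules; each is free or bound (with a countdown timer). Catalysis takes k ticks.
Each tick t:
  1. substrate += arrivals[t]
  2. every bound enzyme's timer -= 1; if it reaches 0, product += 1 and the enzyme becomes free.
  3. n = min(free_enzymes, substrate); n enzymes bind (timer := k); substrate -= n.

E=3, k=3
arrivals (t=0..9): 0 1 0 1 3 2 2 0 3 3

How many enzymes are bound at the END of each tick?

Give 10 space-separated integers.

Answer: 0 1 1 2 3 3 3 3 3 3

Derivation:
t=0: arr=0 -> substrate=0 bound=0 product=0
t=1: arr=1 -> substrate=0 bound=1 product=0
t=2: arr=0 -> substrate=0 bound=1 product=0
t=3: arr=1 -> substrate=0 bound=2 product=0
t=4: arr=3 -> substrate=1 bound=3 product=1
t=5: arr=2 -> substrate=3 bound=3 product=1
t=6: arr=2 -> substrate=4 bound=3 product=2
t=7: arr=0 -> substrate=2 bound=3 product=4
t=8: arr=3 -> substrate=5 bound=3 product=4
t=9: arr=3 -> substrate=7 bound=3 product=5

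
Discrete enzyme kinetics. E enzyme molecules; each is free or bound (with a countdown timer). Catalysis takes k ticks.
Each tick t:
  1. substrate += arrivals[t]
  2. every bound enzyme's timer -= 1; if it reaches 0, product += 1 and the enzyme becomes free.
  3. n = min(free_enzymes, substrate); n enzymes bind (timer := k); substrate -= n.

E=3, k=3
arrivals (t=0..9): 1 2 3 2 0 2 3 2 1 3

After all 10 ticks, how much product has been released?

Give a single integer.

Answer: 7

Derivation:
t=0: arr=1 -> substrate=0 bound=1 product=0
t=1: arr=2 -> substrate=0 bound=3 product=0
t=2: arr=3 -> substrate=3 bound=3 product=0
t=3: arr=2 -> substrate=4 bound=3 product=1
t=4: arr=0 -> substrate=2 bound=3 product=3
t=5: arr=2 -> substrate=4 bound=3 product=3
t=6: arr=3 -> substrate=6 bound=3 product=4
t=7: arr=2 -> substrate=6 bound=3 product=6
t=8: arr=1 -> substrate=7 bound=3 product=6
t=9: arr=3 -> substrate=9 bound=3 product=7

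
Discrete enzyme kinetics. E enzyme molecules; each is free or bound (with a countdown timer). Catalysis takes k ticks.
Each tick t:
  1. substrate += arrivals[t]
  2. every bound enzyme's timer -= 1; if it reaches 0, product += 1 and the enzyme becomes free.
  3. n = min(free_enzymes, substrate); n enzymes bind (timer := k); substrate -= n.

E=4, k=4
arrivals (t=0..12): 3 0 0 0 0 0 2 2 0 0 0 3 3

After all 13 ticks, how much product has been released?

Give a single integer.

Answer: 7

Derivation:
t=0: arr=3 -> substrate=0 bound=3 product=0
t=1: arr=0 -> substrate=0 bound=3 product=0
t=2: arr=0 -> substrate=0 bound=3 product=0
t=3: arr=0 -> substrate=0 bound=3 product=0
t=4: arr=0 -> substrate=0 bound=0 product=3
t=5: arr=0 -> substrate=0 bound=0 product=3
t=6: arr=2 -> substrate=0 bound=2 product=3
t=7: arr=2 -> substrate=0 bound=4 product=3
t=8: arr=0 -> substrate=0 bound=4 product=3
t=9: arr=0 -> substrate=0 bound=4 product=3
t=10: arr=0 -> substrate=0 bound=2 product=5
t=11: arr=3 -> substrate=0 bound=3 product=7
t=12: arr=3 -> substrate=2 bound=4 product=7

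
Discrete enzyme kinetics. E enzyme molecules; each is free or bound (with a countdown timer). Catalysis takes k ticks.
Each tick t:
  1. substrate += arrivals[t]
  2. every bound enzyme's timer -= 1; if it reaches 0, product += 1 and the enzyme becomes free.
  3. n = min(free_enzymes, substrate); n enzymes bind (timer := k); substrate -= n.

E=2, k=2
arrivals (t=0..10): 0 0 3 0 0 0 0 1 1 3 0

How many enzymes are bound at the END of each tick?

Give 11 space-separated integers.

t=0: arr=0 -> substrate=0 bound=0 product=0
t=1: arr=0 -> substrate=0 bound=0 product=0
t=2: arr=3 -> substrate=1 bound=2 product=0
t=3: arr=0 -> substrate=1 bound=2 product=0
t=4: arr=0 -> substrate=0 bound=1 product=2
t=5: arr=0 -> substrate=0 bound=1 product=2
t=6: arr=0 -> substrate=0 bound=0 product=3
t=7: arr=1 -> substrate=0 bound=1 product=3
t=8: arr=1 -> substrate=0 bound=2 product=3
t=9: arr=3 -> substrate=2 bound=2 product=4
t=10: arr=0 -> substrate=1 bound=2 product=5

Answer: 0 0 2 2 1 1 0 1 2 2 2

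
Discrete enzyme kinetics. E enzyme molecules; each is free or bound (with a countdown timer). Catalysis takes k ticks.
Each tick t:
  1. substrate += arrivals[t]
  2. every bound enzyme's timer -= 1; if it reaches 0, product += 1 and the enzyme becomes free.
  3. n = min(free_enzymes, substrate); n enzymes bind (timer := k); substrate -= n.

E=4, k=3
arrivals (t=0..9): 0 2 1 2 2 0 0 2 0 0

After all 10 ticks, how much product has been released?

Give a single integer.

Answer: 7

Derivation:
t=0: arr=0 -> substrate=0 bound=0 product=0
t=1: arr=2 -> substrate=0 bound=2 product=0
t=2: arr=1 -> substrate=0 bound=3 product=0
t=3: arr=2 -> substrate=1 bound=4 product=0
t=4: arr=2 -> substrate=1 bound=4 product=2
t=5: arr=0 -> substrate=0 bound=4 product=3
t=6: arr=0 -> substrate=0 bound=3 product=4
t=7: arr=2 -> substrate=0 bound=3 product=6
t=8: arr=0 -> substrate=0 bound=2 product=7
t=9: arr=0 -> substrate=0 bound=2 product=7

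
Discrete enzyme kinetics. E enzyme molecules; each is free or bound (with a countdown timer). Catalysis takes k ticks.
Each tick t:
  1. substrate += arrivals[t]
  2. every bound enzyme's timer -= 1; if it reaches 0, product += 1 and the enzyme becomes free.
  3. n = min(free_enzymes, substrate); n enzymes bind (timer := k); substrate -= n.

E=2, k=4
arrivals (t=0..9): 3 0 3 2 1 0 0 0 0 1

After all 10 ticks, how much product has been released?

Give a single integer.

t=0: arr=3 -> substrate=1 bound=2 product=0
t=1: arr=0 -> substrate=1 bound=2 product=0
t=2: arr=3 -> substrate=4 bound=2 product=0
t=3: arr=2 -> substrate=6 bound=2 product=0
t=4: arr=1 -> substrate=5 bound=2 product=2
t=5: arr=0 -> substrate=5 bound=2 product=2
t=6: arr=0 -> substrate=5 bound=2 product=2
t=7: arr=0 -> substrate=5 bound=2 product=2
t=8: arr=0 -> substrate=3 bound=2 product=4
t=9: arr=1 -> substrate=4 bound=2 product=4

Answer: 4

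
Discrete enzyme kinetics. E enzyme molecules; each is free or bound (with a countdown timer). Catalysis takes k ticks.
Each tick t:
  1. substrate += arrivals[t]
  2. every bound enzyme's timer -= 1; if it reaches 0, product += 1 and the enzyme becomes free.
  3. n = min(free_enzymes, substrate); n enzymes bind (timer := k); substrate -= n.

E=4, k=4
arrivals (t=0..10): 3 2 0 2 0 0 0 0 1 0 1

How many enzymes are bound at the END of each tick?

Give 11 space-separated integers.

Answer: 3 4 4 4 4 3 3 3 1 1 2

Derivation:
t=0: arr=3 -> substrate=0 bound=3 product=0
t=1: arr=2 -> substrate=1 bound=4 product=0
t=2: arr=0 -> substrate=1 bound=4 product=0
t=3: arr=2 -> substrate=3 bound=4 product=0
t=4: arr=0 -> substrate=0 bound=4 product=3
t=5: arr=0 -> substrate=0 bound=3 product=4
t=6: arr=0 -> substrate=0 bound=3 product=4
t=7: arr=0 -> substrate=0 bound=3 product=4
t=8: arr=1 -> substrate=0 bound=1 product=7
t=9: arr=0 -> substrate=0 bound=1 product=7
t=10: arr=1 -> substrate=0 bound=2 product=7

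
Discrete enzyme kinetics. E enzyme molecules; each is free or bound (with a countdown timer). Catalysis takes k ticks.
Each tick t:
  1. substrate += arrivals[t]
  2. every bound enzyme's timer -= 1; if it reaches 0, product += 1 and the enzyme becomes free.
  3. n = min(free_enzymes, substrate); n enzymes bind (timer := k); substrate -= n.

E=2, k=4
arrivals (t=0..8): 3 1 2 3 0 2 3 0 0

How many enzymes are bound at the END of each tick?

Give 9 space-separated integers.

t=0: arr=3 -> substrate=1 bound=2 product=0
t=1: arr=1 -> substrate=2 bound=2 product=0
t=2: arr=2 -> substrate=4 bound=2 product=0
t=3: arr=3 -> substrate=7 bound=2 product=0
t=4: arr=0 -> substrate=5 bound=2 product=2
t=5: arr=2 -> substrate=7 bound=2 product=2
t=6: arr=3 -> substrate=10 bound=2 product=2
t=7: arr=0 -> substrate=10 bound=2 product=2
t=8: arr=0 -> substrate=8 bound=2 product=4

Answer: 2 2 2 2 2 2 2 2 2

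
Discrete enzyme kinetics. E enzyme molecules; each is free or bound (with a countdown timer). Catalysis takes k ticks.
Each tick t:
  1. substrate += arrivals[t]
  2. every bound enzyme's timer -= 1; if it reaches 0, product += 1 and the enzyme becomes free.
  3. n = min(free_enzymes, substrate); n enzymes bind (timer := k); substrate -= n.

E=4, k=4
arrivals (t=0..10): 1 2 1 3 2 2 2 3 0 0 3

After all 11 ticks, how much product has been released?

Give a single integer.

Answer: 8

Derivation:
t=0: arr=1 -> substrate=0 bound=1 product=0
t=1: arr=2 -> substrate=0 bound=3 product=0
t=2: arr=1 -> substrate=0 bound=4 product=0
t=3: arr=3 -> substrate=3 bound=4 product=0
t=4: arr=2 -> substrate=4 bound=4 product=1
t=5: arr=2 -> substrate=4 bound=4 product=3
t=6: arr=2 -> substrate=5 bound=4 product=4
t=7: arr=3 -> substrate=8 bound=4 product=4
t=8: arr=0 -> substrate=7 bound=4 product=5
t=9: arr=0 -> substrate=5 bound=4 product=7
t=10: arr=3 -> substrate=7 bound=4 product=8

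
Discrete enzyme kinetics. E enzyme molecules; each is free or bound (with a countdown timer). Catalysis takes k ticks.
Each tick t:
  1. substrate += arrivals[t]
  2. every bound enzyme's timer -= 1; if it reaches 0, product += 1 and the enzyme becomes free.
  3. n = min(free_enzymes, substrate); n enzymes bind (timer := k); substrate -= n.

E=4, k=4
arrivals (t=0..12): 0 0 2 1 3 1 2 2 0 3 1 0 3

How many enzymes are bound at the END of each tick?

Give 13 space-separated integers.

t=0: arr=0 -> substrate=0 bound=0 product=0
t=1: arr=0 -> substrate=0 bound=0 product=0
t=2: arr=2 -> substrate=0 bound=2 product=0
t=3: arr=1 -> substrate=0 bound=3 product=0
t=4: arr=3 -> substrate=2 bound=4 product=0
t=5: arr=1 -> substrate=3 bound=4 product=0
t=6: arr=2 -> substrate=3 bound=4 product=2
t=7: arr=2 -> substrate=4 bound=4 product=3
t=8: arr=0 -> substrate=3 bound=4 product=4
t=9: arr=3 -> substrate=6 bound=4 product=4
t=10: arr=1 -> substrate=5 bound=4 product=6
t=11: arr=0 -> substrate=4 bound=4 product=7
t=12: arr=3 -> substrate=6 bound=4 product=8

Answer: 0 0 2 3 4 4 4 4 4 4 4 4 4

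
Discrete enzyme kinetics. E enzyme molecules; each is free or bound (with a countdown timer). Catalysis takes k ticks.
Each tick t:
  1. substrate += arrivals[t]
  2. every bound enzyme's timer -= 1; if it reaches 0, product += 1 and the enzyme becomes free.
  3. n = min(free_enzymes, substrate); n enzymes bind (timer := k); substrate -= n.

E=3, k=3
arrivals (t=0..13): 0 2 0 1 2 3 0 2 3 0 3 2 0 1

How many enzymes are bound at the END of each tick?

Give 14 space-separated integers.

Answer: 0 2 2 3 3 3 3 3 3 3 3 3 3 3

Derivation:
t=0: arr=0 -> substrate=0 bound=0 product=0
t=1: arr=2 -> substrate=0 bound=2 product=0
t=2: arr=0 -> substrate=0 bound=2 product=0
t=3: arr=1 -> substrate=0 bound=3 product=0
t=4: arr=2 -> substrate=0 bound=3 product=2
t=5: arr=3 -> substrate=3 bound=3 product=2
t=6: arr=0 -> substrate=2 bound=3 product=3
t=7: arr=2 -> substrate=2 bound=3 product=5
t=8: arr=3 -> substrate=5 bound=3 product=5
t=9: arr=0 -> substrate=4 bound=3 product=6
t=10: arr=3 -> substrate=5 bound=3 product=8
t=11: arr=2 -> substrate=7 bound=3 product=8
t=12: arr=0 -> substrate=6 bound=3 product=9
t=13: arr=1 -> substrate=5 bound=3 product=11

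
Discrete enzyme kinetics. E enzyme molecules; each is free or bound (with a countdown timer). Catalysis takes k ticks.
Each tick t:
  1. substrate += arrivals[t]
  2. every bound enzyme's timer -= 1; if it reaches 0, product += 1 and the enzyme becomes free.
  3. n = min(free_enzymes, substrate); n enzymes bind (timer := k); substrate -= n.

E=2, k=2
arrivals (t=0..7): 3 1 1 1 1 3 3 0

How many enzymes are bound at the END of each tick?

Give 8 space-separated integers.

Answer: 2 2 2 2 2 2 2 2

Derivation:
t=0: arr=3 -> substrate=1 bound=2 product=0
t=1: arr=1 -> substrate=2 bound=2 product=0
t=2: arr=1 -> substrate=1 bound=2 product=2
t=3: arr=1 -> substrate=2 bound=2 product=2
t=4: arr=1 -> substrate=1 bound=2 product=4
t=5: arr=3 -> substrate=4 bound=2 product=4
t=6: arr=3 -> substrate=5 bound=2 product=6
t=7: arr=0 -> substrate=5 bound=2 product=6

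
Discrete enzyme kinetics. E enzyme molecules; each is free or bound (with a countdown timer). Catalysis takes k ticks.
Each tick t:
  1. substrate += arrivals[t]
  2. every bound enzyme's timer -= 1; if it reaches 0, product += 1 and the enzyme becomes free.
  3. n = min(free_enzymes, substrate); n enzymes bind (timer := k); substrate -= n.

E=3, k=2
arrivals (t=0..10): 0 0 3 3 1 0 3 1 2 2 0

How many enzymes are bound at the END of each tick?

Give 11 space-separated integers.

Answer: 0 0 3 3 3 3 3 3 3 3 3

Derivation:
t=0: arr=0 -> substrate=0 bound=0 product=0
t=1: arr=0 -> substrate=0 bound=0 product=0
t=2: arr=3 -> substrate=0 bound=3 product=0
t=3: arr=3 -> substrate=3 bound=3 product=0
t=4: arr=1 -> substrate=1 bound=3 product=3
t=5: arr=0 -> substrate=1 bound=3 product=3
t=6: arr=3 -> substrate=1 bound=3 product=6
t=7: arr=1 -> substrate=2 bound=3 product=6
t=8: arr=2 -> substrate=1 bound=3 product=9
t=9: arr=2 -> substrate=3 bound=3 product=9
t=10: arr=0 -> substrate=0 bound=3 product=12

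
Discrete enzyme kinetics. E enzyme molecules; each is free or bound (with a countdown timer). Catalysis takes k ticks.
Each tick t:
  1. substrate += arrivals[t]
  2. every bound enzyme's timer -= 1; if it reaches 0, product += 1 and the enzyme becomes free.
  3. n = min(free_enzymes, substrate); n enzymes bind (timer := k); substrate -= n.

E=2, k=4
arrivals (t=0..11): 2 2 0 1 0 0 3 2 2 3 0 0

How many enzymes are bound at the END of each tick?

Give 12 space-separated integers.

Answer: 2 2 2 2 2 2 2 2 2 2 2 2

Derivation:
t=0: arr=2 -> substrate=0 bound=2 product=0
t=1: arr=2 -> substrate=2 bound=2 product=0
t=2: arr=0 -> substrate=2 bound=2 product=0
t=3: arr=1 -> substrate=3 bound=2 product=0
t=4: arr=0 -> substrate=1 bound=2 product=2
t=5: arr=0 -> substrate=1 bound=2 product=2
t=6: arr=3 -> substrate=4 bound=2 product=2
t=7: arr=2 -> substrate=6 bound=2 product=2
t=8: arr=2 -> substrate=6 bound=2 product=4
t=9: arr=3 -> substrate=9 bound=2 product=4
t=10: arr=0 -> substrate=9 bound=2 product=4
t=11: arr=0 -> substrate=9 bound=2 product=4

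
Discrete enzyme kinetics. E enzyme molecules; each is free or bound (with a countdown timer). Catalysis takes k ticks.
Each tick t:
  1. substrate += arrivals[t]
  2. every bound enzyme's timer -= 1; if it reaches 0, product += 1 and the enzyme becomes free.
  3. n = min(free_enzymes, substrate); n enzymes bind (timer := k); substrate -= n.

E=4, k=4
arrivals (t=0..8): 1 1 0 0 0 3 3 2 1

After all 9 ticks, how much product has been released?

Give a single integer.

t=0: arr=1 -> substrate=0 bound=1 product=0
t=1: arr=1 -> substrate=0 bound=2 product=0
t=2: arr=0 -> substrate=0 bound=2 product=0
t=3: arr=0 -> substrate=0 bound=2 product=0
t=4: arr=0 -> substrate=0 bound=1 product=1
t=5: arr=3 -> substrate=0 bound=3 product=2
t=6: arr=3 -> substrate=2 bound=4 product=2
t=7: arr=2 -> substrate=4 bound=4 product=2
t=8: arr=1 -> substrate=5 bound=4 product=2

Answer: 2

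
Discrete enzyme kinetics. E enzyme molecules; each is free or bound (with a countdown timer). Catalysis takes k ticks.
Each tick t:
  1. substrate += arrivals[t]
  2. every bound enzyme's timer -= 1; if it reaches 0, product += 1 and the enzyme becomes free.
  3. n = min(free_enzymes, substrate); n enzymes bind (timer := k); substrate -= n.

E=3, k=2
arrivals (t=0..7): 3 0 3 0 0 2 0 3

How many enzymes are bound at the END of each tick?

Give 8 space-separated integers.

Answer: 3 3 3 3 0 2 2 3

Derivation:
t=0: arr=3 -> substrate=0 bound=3 product=0
t=1: arr=0 -> substrate=0 bound=3 product=0
t=2: arr=3 -> substrate=0 bound=3 product=3
t=3: arr=0 -> substrate=0 bound=3 product=3
t=4: arr=0 -> substrate=0 bound=0 product=6
t=5: arr=2 -> substrate=0 bound=2 product=6
t=6: arr=0 -> substrate=0 bound=2 product=6
t=7: arr=3 -> substrate=0 bound=3 product=8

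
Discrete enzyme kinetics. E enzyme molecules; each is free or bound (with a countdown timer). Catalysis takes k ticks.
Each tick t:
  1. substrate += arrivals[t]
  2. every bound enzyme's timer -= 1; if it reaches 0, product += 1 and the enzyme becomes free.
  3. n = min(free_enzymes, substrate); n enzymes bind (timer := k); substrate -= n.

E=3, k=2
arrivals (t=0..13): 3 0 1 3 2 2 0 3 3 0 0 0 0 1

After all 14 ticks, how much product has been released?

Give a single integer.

Answer: 17

Derivation:
t=0: arr=3 -> substrate=0 bound=3 product=0
t=1: arr=0 -> substrate=0 bound=3 product=0
t=2: arr=1 -> substrate=0 bound=1 product=3
t=3: arr=3 -> substrate=1 bound=3 product=3
t=4: arr=2 -> substrate=2 bound=3 product=4
t=5: arr=2 -> substrate=2 bound=3 product=6
t=6: arr=0 -> substrate=1 bound=3 product=7
t=7: arr=3 -> substrate=2 bound=3 product=9
t=8: arr=3 -> substrate=4 bound=3 product=10
t=9: arr=0 -> substrate=2 bound=3 product=12
t=10: arr=0 -> substrate=1 bound=3 product=13
t=11: arr=0 -> substrate=0 bound=2 product=15
t=12: arr=0 -> substrate=0 bound=1 product=16
t=13: arr=1 -> substrate=0 bound=1 product=17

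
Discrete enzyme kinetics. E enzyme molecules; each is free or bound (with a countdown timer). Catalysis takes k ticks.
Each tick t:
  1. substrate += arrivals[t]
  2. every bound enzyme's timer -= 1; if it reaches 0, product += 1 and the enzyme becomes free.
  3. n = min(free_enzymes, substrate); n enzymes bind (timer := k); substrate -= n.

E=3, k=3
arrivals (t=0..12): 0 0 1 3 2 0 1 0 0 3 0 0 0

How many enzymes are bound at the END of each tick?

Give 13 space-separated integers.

Answer: 0 0 1 3 3 3 3 3 3 3 3 3 1

Derivation:
t=0: arr=0 -> substrate=0 bound=0 product=0
t=1: arr=0 -> substrate=0 bound=0 product=0
t=2: arr=1 -> substrate=0 bound=1 product=0
t=3: arr=3 -> substrate=1 bound=3 product=0
t=4: arr=2 -> substrate=3 bound=3 product=0
t=5: arr=0 -> substrate=2 bound=3 product=1
t=6: arr=1 -> substrate=1 bound=3 product=3
t=7: arr=0 -> substrate=1 bound=3 product=3
t=8: arr=0 -> substrate=0 bound=3 product=4
t=9: arr=3 -> substrate=1 bound=3 product=6
t=10: arr=0 -> substrate=1 bound=3 product=6
t=11: arr=0 -> substrate=0 bound=3 product=7
t=12: arr=0 -> substrate=0 bound=1 product=9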